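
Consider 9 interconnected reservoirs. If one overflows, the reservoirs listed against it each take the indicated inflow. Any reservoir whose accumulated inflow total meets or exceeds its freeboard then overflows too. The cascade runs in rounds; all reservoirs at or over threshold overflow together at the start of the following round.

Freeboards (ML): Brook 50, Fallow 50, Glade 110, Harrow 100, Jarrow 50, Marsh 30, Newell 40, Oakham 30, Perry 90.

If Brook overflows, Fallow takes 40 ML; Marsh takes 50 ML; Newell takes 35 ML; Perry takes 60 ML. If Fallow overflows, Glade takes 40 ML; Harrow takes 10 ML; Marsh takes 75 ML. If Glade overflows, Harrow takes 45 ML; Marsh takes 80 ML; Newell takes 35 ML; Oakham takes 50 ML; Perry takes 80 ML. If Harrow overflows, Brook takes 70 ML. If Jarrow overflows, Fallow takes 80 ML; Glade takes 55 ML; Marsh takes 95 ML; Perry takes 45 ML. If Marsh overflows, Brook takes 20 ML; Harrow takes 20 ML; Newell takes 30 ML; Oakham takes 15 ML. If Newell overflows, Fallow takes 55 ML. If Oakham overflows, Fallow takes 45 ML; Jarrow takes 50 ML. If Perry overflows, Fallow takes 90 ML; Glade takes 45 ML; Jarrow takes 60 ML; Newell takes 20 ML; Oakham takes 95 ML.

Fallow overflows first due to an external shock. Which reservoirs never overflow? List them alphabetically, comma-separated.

Round 1 — Fallow overflows (initial).
  Glade: +40 → 40 < 110
  Harrow: +10 → 10 < 100
  Marsh: +75 → 75 ≥ 30
Round 2 — Marsh overflows.
  Brook: +20 → 20 < 50
  Harrow: +20 → 30 < 100
  Newell: +30 → 30 < 40
  Oakham: +15 → 15 < 30
No further overflows.

Brook, Glade, Harrow, Jarrow, Newell, Oakham, Perry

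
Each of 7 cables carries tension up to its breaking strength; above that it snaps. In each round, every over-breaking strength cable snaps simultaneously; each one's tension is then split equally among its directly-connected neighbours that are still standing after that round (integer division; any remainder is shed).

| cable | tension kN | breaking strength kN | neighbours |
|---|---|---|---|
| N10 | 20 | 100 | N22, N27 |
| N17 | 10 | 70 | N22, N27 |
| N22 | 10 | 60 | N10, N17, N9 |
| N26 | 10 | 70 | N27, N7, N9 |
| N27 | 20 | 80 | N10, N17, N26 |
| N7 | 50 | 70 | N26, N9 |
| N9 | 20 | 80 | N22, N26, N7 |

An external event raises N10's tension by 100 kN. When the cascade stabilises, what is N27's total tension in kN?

80

Round 1 — N10 at 120 > 100. N10 snaps.
  N10 sheds 120 kN to N22, N27: 60 each.
    N22: 10+60 = 70 > 60
    N27: 20+60 = 80 ≤ 80
Round 2 — N22 snaps.
  N22 sheds 70 kN to N17, N9: 35 each.
    N17: 10+35 = 45 ≤ 70
    N9: 20+35 = 55 ≤ 80
No further breaks.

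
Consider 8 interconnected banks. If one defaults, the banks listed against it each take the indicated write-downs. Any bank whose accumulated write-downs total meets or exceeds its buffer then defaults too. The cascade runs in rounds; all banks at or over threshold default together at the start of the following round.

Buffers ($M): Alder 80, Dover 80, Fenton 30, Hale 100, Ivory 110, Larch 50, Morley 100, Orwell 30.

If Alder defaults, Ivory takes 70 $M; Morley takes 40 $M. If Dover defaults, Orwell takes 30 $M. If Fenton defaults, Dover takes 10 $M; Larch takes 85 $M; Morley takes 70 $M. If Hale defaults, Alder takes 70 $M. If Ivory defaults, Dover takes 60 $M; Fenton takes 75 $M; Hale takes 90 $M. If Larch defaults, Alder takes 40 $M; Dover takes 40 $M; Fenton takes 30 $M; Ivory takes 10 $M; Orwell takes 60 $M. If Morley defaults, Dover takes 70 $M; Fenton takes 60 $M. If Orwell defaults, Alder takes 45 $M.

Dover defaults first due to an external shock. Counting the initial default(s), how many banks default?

2

Round 1 — Dover defaults (initial).
  Orwell: +30 → 30 ≥ 30
Round 2 — Orwell defaults.
  Alder: +45 → 45 < 80
No further defaults.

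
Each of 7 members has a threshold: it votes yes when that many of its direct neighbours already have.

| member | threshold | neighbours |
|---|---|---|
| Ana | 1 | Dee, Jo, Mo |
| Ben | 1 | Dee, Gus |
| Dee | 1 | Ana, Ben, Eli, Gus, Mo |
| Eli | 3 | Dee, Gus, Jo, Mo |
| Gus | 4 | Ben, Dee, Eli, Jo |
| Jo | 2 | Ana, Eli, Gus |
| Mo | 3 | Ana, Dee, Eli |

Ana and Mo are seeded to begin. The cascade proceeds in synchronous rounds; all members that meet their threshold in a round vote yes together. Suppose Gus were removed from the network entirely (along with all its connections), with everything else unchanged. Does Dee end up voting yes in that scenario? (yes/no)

yes

With Gus removed:
Round 1 — Ana, Mo vote yes (initial).
Round 2 — checking thresholds:
  Dee: 2 of 4 neighbours ≥ 1, votes yes.
  Eli: 1 of 3 neighbours < 3, below threshold.
  Jo: 1 of 2 neighbours < 2, below threshold.
Round 3 — checking thresholds:
  Ben: 1 of 1 neighbours ≥ 1, votes yes.
  Eli: 2 of 3 neighbours < 3, below threshold.
  Jo: 1 of 2 neighbours < 2, below threshold.
Round 4 — no new yes votes; cascade stops.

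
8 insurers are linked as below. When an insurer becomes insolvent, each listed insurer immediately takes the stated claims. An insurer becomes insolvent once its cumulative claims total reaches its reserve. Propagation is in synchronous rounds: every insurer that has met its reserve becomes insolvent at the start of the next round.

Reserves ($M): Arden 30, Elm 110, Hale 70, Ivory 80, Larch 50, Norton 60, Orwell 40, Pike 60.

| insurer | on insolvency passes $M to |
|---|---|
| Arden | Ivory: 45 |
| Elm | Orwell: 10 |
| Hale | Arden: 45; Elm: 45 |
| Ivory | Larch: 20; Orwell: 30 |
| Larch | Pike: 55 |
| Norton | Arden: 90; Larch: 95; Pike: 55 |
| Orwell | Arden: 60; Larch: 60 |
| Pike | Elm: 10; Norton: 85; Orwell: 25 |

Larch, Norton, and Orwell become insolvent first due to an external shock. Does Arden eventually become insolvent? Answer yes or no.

Round 1 — Larch, Norton, Orwell become insolvent (initial).
  Arden: +90+60 → 150 ≥ 30
  Pike: +55+55 → 110 ≥ 60
Round 2 — Arden, Pike become insolvent.
  Elm: +10 → 10 < 110
  Ivory: +45 → 45 < 80
No further insolvencies.

yes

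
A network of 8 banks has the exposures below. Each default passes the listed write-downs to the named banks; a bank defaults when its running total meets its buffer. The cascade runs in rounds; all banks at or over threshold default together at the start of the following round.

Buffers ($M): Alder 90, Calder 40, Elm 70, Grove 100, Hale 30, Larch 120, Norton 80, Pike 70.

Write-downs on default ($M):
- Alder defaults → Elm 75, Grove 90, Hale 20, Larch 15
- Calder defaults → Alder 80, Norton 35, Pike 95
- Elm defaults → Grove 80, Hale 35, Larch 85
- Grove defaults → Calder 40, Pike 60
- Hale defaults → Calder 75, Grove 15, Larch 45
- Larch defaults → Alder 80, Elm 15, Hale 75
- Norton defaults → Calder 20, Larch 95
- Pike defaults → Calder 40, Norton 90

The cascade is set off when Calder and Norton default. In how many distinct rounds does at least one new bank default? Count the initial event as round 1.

2

Round 1 — Calder, Norton default (initial).
  Alder: +80 → 80 < 90
  Larch: +95 → 95 < 120
  Pike: +95 → 95 ≥ 70
Round 2 — Pike defaults.
No further defaults.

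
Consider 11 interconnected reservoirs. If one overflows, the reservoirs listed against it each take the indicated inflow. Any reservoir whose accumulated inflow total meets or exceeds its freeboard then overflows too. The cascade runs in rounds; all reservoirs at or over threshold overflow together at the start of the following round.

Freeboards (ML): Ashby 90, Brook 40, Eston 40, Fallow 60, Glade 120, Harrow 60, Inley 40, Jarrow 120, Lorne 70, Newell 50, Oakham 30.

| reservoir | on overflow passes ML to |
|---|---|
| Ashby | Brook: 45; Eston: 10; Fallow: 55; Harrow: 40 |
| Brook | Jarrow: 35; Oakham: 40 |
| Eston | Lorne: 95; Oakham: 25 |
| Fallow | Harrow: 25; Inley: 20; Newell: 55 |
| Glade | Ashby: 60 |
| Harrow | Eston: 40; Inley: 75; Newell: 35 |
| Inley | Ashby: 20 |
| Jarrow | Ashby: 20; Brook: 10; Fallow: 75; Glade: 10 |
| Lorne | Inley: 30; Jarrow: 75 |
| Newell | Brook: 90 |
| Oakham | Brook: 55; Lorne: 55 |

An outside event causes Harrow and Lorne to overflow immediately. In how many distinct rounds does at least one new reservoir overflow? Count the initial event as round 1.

2

Round 1 — Harrow, Lorne overflow (initial).
  Eston: +40 → 40 ≥ 40
  Inley: +75+30 → 105 ≥ 40
  Jarrow: +75 → 75 < 120
  Newell: +35 → 35 < 50
Round 2 — Eston, Inley overflow.
  Ashby: +20 → 20 < 90
  Oakham: +25 → 25 < 30
No further overflows.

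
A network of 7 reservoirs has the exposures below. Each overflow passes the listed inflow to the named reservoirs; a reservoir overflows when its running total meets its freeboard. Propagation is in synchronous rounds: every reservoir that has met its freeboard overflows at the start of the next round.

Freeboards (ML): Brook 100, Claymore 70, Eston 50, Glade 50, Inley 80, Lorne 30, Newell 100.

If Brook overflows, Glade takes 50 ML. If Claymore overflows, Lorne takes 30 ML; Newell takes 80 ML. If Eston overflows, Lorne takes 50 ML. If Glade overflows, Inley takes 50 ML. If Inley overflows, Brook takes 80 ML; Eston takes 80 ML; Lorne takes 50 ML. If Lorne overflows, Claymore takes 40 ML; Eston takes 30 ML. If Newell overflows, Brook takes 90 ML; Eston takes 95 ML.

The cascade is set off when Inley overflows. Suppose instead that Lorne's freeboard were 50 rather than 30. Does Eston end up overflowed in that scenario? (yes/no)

With Lorne's freeboard at 50:
Round 1 — Inley overflows (initial).
  Brook: +80 → 80 < 100
  Eston: +80 → 80 ≥ 50
  Lorne: +50 → 50 ≥ 50
Round 2 — Eston, Lorne overflow.
  Claymore: +40 → 40 < 70
No further overflows.

yes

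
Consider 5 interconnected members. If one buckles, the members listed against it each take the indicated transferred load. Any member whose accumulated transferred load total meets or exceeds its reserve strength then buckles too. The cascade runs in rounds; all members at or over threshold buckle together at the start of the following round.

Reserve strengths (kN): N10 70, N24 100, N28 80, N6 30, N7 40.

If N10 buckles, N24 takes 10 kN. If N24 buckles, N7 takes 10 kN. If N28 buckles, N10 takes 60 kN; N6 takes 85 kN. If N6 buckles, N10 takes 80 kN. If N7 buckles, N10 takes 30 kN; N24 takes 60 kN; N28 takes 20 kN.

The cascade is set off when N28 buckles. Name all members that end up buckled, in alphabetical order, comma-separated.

N10, N28, N6

Round 1 — N28 buckles (initial).
  N10: +60 → 60 < 70
  N6: +85 → 85 ≥ 30
Round 2 — N6 buckles.
  N10: +80 → 140 ≥ 70
Round 3 — N10 buckles.
  N24: +10 → 10 < 100
No further bucklings.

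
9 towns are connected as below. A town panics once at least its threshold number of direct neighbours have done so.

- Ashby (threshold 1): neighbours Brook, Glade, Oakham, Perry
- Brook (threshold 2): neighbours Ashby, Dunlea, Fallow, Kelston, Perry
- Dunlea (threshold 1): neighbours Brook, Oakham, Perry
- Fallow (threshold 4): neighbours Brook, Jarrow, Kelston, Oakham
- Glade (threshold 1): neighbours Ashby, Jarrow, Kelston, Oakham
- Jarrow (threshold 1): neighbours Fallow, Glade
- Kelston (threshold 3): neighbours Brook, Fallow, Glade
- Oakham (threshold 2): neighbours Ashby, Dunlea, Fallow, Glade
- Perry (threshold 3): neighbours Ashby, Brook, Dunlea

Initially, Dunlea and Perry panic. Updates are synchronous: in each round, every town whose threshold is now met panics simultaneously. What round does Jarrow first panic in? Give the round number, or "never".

Round 1 — Dunlea, Perry panic (initial).
Round 2 — checking thresholds:
  Ashby: 1 of 4 neighbours ≥ 1, panics.
  Brook: 2 of 5 neighbours ≥ 2, panics.
  Oakham: 1 of 4 neighbours < 2, below threshold.
Round 3 — checking thresholds:
  Fallow: 1 of 4 neighbours < 4, below threshold.
  Glade: 1 of 4 neighbours ≥ 1, panics.
  Kelston: 1 of 3 neighbours < 3, below threshold.
  Oakham: 2 of 4 neighbours ≥ 2, panics.
Round 4 — checking thresholds:
  Fallow: 2 of 4 neighbours < 4, below threshold.
  Jarrow: 1 of 2 neighbours ≥ 1, panics.
  Kelston: 2 of 3 neighbours < 3, below threshold.
Round 5 — no new panics; cascade stops.

4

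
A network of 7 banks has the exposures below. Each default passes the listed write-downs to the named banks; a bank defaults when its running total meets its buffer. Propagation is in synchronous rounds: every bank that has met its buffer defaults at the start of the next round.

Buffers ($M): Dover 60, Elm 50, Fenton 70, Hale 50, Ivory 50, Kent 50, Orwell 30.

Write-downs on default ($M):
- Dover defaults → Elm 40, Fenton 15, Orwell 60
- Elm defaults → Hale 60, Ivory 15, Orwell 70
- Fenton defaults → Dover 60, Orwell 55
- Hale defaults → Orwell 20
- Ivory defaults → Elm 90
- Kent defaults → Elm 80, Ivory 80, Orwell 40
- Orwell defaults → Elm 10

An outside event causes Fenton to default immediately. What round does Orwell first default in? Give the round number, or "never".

Round 1 — Fenton defaults (initial).
  Dover: +60 → 60 ≥ 60
  Orwell: +55 → 55 ≥ 30
Round 2 — Dover, Orwell default.
  Elm: +40+10 → 50 ≥ 50
Round 3 — Elm defaults.
  Hale: +60 → 60 ≥ 50
  Ivory: +15 → 15 < 50
Round 4 — Hale defaults.
No further defaults.

2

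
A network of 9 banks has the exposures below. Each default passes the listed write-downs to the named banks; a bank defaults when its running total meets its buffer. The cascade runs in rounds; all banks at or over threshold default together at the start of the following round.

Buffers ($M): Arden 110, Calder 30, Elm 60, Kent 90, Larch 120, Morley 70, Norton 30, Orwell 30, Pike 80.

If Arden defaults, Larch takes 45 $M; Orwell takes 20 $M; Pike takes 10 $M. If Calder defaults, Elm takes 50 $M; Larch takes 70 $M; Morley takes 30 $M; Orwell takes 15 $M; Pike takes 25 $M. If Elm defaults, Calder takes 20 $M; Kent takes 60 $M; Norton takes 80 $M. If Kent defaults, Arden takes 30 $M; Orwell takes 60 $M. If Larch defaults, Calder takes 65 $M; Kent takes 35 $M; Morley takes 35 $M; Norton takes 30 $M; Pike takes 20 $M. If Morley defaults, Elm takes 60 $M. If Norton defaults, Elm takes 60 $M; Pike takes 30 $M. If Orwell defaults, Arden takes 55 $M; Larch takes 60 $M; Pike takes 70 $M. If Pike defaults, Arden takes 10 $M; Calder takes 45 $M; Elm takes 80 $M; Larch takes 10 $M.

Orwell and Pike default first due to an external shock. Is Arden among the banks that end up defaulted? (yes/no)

no

Round 1 — Orwell, Pike default (initial).
  Arden: +55+10 → 65 < 110
  Calder: +45 → 45 ≥ 30
  Elm: +80 → 80 ≥ 60
  Larch: +60+10 → 70 < 120
Round 2 — Calder, Elm default.
  Kent: +60 → 60 < 90
  Larch: +70 → 140 ≥ 120
  Morley: +30 → 30 < 70
  Norton: +80 → 80 ≥ 30
Round 3 — Larch, Norton default.
  Kent: +35 → 95 ≥ 90
  Morley: +35 → 65 < 70
Round 4 — Kent defaults.
  Arden: +30 → 95 < 110
No further defaults.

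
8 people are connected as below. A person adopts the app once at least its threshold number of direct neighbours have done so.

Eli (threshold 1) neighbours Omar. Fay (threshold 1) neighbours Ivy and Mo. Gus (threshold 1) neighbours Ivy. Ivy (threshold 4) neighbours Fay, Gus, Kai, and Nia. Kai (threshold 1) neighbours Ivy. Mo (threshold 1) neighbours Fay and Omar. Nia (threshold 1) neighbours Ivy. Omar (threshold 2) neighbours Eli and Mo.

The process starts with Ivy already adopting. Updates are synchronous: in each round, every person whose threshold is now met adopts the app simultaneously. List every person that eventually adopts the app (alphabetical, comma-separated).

Round 1 — Ivy adopts the app (initial).
Round 2 — checking thresholds:
  Fay: 1 of 2 neighbours ≥ 1, adopts the app.
  Gus: 1 of 1 neighbours ≥ 1, adopts the app.
  Kai: 1 of 1 neighbours ≥ 1, adopts the app.
  Nia: 1 of 1 neighbours ≥ 1, adopts the app.
Round 3 — checking thresholds:
  Mo: 1 of 2 neighbours ≥ 1, adopts the app.
Round 4 — no new adoptions; cascade stops.

Fay, Gus, Ivy, Kai, Mo, Nia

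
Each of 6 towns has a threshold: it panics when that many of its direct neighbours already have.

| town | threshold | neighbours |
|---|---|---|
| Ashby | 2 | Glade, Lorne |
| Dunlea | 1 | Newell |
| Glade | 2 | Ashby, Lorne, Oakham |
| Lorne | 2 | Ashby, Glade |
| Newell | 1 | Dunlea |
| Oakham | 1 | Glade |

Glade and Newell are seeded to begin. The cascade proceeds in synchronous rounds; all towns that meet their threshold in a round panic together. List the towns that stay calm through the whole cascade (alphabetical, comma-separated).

Ashby, Lorne

Round 1 — Glade, Newell panic (initial).
Round 2 — checking thresholds:
  Ashby: 1 of 2 neighbours < 2, not yet.
  Dunlea: 1 of 1 neighbours ≥ 1, panics.
  Lorne: 1 of 2 neighbours < 2, not yet.
  Oakham: 1 of 1 neighbours ≥ 1, panics.
Round 3 — no new panics; cascade stops.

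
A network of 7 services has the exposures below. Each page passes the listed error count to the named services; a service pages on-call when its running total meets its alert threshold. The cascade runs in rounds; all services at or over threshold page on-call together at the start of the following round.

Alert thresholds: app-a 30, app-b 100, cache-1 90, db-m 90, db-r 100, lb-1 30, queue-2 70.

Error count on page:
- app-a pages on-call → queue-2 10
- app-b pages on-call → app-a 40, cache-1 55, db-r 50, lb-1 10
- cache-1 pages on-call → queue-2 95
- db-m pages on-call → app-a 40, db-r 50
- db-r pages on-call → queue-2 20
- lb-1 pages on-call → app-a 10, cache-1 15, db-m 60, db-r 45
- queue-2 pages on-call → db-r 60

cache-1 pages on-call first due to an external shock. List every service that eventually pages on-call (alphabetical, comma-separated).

Round 1 — cache-1 pages on-call (initial).
  queue-2: +95 → 95 ≥ 70
Round 2 — queue-2 pages on-call.
  db-r: +60 → 60 < 100
No further pages.

cache-1, queue-2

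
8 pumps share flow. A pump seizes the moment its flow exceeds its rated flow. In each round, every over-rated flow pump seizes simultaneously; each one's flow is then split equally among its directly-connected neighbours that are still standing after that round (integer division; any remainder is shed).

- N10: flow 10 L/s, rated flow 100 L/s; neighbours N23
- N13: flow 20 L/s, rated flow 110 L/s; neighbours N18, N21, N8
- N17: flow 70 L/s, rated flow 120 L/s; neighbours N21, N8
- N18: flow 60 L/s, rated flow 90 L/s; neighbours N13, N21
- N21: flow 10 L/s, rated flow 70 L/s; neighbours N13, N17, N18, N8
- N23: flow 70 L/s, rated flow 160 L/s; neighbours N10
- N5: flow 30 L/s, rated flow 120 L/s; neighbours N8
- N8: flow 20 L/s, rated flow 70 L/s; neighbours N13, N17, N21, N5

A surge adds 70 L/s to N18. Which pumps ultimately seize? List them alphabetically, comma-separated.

N18, N21

Round 1 — N18 at 130 > 90. N18 seizes.
  N18 sheds 130 L/s to N13, N21: 65 each.
    N13: 20+65 = 85 ≤ 110
    N21: 10+65 = 75 > 70
Round 2 — N21 seizes.
  N21 sheds 75 L/s to N13, N17, N8: 25 each.
    N13: 85+25 = 110 ≤ 110
    N17: 70+25 = 95 ≤ 120
    N8: 20+25 = 45 ≤ 70
No further seizures.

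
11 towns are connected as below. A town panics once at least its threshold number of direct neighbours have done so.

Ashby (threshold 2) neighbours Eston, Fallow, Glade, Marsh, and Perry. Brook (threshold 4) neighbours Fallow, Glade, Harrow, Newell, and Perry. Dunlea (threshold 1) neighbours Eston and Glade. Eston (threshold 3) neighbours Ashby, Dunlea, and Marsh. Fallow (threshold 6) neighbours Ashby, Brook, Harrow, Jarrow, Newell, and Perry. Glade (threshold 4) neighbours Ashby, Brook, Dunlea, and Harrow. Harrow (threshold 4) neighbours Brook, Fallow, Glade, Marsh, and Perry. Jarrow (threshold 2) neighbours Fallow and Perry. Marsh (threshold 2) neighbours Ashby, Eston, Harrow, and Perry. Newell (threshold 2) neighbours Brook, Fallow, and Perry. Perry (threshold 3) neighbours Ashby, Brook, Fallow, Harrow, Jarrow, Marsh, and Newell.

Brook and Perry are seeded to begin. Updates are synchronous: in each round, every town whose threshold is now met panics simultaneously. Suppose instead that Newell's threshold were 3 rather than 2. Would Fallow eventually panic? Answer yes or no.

no

With Newell's threshold at 3:
Round 1 — Brook, Perry panic (initial).
Round 2 — no new panics; cascade stops.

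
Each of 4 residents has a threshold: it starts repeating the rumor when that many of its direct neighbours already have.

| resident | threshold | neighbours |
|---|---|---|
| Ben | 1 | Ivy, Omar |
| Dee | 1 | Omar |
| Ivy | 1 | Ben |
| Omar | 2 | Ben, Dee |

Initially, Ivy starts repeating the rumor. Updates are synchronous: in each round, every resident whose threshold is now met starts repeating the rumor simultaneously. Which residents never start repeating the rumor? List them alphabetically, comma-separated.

Dee, Omar

Round 1 — Ivy starts repeating the rumor (initial).
Round 2 — checking thresholds:
  Ben: 1 of 2 neighbours ≥ 1, starts repeating the rumor.
Round 3 — no new spreads; cascade stops.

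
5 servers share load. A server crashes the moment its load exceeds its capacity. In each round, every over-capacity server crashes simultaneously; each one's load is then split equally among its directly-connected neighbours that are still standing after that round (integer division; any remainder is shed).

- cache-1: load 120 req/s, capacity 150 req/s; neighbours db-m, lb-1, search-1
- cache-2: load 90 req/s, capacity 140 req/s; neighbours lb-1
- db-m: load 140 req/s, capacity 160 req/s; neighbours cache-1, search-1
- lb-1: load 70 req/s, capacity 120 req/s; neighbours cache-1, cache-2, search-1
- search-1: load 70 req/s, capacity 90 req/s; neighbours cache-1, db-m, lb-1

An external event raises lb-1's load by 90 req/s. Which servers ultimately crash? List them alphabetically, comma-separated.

Round 1 — lb-1 at 160 > 120. lb-1 crashes.
  lb-1 sheds 160 req/s to cache-1, cache-2, search-1: 53 each (1 lost).
    cache-1: 120+53 = 173 > 150
    cache-2: 90+53 = 143 > 140
    search-1: 70+53 = 123 > 90
Round 2 — cache-1, cache-2, search-1 crash.
  cache-1 sheds 173 req/s to db-m: 173 each.
    db-m: 140+173 = 313 > 160
  cache-2 sheds 143 req/s: no online neighbours, lost.
  search-1 sheds 123 req/s to db-m: 123 each.
    db-m: 313+123 = 436 > 160
Round 3 — db-m crashes.
  db-m sheds 436 req/s: no online neighbours, lost.
No further crashes.

cache-1, cache-2, db-m, lb-1, search-1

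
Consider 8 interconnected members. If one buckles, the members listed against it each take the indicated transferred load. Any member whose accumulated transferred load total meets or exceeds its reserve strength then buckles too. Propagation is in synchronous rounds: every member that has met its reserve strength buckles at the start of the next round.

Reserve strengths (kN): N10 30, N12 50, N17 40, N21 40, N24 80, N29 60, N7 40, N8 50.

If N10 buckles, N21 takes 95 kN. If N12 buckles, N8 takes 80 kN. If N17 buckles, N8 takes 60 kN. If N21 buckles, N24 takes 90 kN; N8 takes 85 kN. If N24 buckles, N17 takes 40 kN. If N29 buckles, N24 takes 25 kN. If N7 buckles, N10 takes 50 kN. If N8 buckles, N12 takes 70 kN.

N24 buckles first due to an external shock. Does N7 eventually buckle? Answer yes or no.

no

Round 1 — N24 buckles (initial).
  N17: +40 → 40 ≥ 40
Round 2 — N17 buckles.
  N8: +60 → 60 ≥ 50
Round 3 — N8 buckles.
  N12: +70 → 70 ≥ 50
Round 4 — N12 buckles.
No further bucklings.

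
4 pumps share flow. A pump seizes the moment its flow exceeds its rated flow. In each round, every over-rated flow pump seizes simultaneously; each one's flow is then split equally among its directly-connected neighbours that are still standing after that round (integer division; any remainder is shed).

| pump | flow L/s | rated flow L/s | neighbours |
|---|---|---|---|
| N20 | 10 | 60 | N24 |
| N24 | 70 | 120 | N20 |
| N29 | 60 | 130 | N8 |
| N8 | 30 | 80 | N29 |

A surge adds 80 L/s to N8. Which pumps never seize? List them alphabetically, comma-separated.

Round 1 — N8 at 110 > 80. N8 seizes.
  N8 sheds 110 L/s to N29: 110 each.
    N29: 60+110 = 170 > 130
Round 2 — N29 seizes.
  N29 sheds 170 L/s: no online neighbours, lost.
No further seizures.

N20, N24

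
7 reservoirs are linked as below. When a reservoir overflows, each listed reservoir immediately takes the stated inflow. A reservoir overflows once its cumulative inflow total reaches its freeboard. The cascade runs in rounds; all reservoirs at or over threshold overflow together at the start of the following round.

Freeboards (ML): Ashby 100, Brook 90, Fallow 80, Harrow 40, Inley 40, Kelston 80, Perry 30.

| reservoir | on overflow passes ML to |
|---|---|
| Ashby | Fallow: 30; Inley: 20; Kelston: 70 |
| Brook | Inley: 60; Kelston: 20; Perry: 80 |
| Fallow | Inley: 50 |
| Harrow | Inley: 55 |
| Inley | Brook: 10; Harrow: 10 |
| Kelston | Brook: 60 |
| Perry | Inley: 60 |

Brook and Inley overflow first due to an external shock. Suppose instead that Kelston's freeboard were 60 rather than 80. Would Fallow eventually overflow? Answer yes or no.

With Kelston's freeboard at 60:
Round 1 — Brook, Inley overflow (initial).
  Harrow: +10 → 10 < 40
  Kelston: +20 → 20 < 60
  Perry: +80 → 80 ≥ 30
Round 2 — Perry overflows.
No further overflows.

no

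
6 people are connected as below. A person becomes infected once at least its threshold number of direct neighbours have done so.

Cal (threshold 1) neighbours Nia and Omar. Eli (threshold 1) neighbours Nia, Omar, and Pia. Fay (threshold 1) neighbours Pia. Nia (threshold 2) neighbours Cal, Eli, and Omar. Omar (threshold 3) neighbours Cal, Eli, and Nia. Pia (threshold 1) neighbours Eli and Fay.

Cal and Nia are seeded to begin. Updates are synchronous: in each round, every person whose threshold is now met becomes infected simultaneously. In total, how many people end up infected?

Round 1 — Cal, Nia become infected (initial).
Round 2 — checking thresholds:
  Eli: 1 of 3 neighbours ≥ 1, becomes infected.
  Omar: 2 of 3 neighbours < 3, below threshold.
Round 3 — checking thresholds:
  Omar: 3 of 3 neighbours ≥ 3, becomes infected.
  Pia: 1 of 2 neighbours ≥ 1, becomes infected.
Round 4 — checking thresholds:
  Fay: 1 of 1 neighbours ≥ 1, becomes infected.
Round 5 — no new infections; cascade stops.

6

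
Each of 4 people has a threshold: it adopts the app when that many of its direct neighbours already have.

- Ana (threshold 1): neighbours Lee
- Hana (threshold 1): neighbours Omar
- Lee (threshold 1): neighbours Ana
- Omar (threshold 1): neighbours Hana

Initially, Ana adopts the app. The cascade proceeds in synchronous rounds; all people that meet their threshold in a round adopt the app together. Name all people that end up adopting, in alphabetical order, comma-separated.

Round 1 — Ana adopts the app (initial).
Round 2 — checking thresholds:
  Lee: 1 of 1 neighbours ≥ 1, adopts the app.
Round 3 — no new adoptions; cascade stops.

Ana, Lee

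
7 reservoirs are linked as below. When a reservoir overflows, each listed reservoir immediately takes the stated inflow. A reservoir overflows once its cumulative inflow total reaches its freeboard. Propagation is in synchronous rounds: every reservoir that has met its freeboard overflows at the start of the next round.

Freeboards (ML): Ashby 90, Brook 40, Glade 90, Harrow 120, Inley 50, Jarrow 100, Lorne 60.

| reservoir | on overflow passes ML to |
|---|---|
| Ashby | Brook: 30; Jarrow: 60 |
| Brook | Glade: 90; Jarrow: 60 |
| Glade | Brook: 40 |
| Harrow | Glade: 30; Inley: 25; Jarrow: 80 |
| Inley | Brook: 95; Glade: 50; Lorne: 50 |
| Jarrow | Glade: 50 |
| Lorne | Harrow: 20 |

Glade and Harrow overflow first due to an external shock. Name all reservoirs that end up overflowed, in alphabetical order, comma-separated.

Brook, Glade, Harrow, Jarrow

Round 1 — Glade, Harrow overflow (initial).
  Brook: +40 → 40 ≥ 40
  Inley: +25 → 25 < 50
  Jarrow: +80 → 80 < 100
Round 2 — Brook overflows.
  Jarrow: +60 → 140 ≥ 100
Round 3 — Jarrow overflows.
No further overflows.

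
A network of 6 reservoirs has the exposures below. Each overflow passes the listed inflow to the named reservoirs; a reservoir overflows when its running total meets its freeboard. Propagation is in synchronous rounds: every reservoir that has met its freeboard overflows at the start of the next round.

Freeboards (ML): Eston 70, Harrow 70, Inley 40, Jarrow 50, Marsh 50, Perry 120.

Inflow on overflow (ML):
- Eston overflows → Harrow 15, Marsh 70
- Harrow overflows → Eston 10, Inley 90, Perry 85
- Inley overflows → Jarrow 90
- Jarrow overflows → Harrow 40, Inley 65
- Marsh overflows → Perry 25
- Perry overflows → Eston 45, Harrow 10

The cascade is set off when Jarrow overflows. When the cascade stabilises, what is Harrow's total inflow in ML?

40

Round 1 — Jarrow overflows (initial).
  Harrow: +40 → 40 < 70
  Inley: +65 → 65 ≥ 40
Round 2 — Inley overflows.
No further overflows.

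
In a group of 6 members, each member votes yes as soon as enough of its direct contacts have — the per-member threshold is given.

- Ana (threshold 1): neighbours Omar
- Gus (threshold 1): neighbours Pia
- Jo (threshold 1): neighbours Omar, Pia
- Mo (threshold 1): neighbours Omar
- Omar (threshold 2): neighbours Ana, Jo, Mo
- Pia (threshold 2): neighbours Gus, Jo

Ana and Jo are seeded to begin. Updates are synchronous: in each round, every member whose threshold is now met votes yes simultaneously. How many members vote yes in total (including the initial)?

Round 1 — Ana, Jo vote yes (initial).
Round 2 — checking thresholds:
  Omar: 2 of 3 neighbours ≥ 2, votes yes.
  Pia: 1 of 2 neighbours < 2, holds.
Round 3 — checking thresholds:
  Mo: 1 of 1 neighbours ≥ 1, votes yes.
  Pia: 1 of 2 neighbours < 2, holds.
Round 4 — no new yes votes; cascade stops.

4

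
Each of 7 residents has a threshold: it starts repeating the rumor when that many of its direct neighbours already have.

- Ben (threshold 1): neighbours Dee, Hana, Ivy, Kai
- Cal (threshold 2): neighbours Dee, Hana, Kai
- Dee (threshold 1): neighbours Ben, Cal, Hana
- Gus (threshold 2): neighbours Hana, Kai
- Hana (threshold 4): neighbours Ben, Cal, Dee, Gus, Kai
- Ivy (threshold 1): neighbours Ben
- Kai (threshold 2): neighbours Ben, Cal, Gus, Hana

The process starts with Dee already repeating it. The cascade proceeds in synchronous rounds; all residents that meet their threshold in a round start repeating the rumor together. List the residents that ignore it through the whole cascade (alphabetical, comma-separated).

Round 1 — Dee starts repeating the rumor (initial).
Round 2 — checking thresholds:
  Ben: 1 of 4 neighbours ≥ 1, starts repeating the rumor.
  Cal: 1 of 3 neighbours < 2, not yet.
  Hana: 1 of 5 neighbours < 4, not yet.
Round 3 — checking thresholds:
  Cal: 1 of 3 neighbours < 2, not yet.
  Hana: 2 of 5 neighbours < 4, not yet.
  Ivy: 1 of 1 neighbours ≥ 1, starts repeating the rumor.
  Kai: 1 of 4 neighbours < 2, not yet.
Round 4 — no new spreads; cascade stops.

Cal, Gus, Hana, Kai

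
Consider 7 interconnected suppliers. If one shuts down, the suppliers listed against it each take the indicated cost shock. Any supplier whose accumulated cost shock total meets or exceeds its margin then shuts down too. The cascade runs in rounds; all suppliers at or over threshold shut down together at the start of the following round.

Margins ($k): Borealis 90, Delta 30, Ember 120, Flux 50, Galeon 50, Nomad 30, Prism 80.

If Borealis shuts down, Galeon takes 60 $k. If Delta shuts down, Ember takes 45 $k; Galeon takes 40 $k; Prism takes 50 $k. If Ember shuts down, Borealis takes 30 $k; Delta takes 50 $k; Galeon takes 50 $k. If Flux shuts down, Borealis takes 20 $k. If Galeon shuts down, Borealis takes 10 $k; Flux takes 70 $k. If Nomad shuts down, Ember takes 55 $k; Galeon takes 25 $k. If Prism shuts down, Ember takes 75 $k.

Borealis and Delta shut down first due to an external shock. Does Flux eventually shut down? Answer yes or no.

yes

Round 1 — Borealis, Delta shut down (initial).
  Ember: +45 → 45 < 120
  Galeon: +60+40 → 100 ≥ 50
  Prism: +50 → 50 < 80
Round 2 — Galeon shuts down.
  Flux: +70 → 70 ≥ 50
Round 3 — Flux shuts down.
No further shutdowns.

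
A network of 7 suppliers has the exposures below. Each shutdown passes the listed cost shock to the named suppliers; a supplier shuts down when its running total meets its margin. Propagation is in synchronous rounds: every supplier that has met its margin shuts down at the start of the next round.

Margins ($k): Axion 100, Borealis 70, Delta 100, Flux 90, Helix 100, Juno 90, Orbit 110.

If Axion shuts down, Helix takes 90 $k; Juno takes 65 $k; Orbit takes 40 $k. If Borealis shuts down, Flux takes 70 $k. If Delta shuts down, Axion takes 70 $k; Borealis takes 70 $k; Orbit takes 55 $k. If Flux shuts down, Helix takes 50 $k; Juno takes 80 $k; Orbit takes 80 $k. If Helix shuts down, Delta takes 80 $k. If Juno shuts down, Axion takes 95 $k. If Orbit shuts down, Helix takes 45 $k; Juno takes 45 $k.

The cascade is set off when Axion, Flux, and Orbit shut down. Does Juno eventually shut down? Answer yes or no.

Round 1 — Axion, Flux, Orbit shut down (initial).
  Helix: +90+50+45 → 185 ≥ 100
  Juno: +65+80+45 → 190 ≥ 90
Round 2 — Helix, Juno shut down.
  Delta: +80 → 80 < 100
No further shutdowns.

yes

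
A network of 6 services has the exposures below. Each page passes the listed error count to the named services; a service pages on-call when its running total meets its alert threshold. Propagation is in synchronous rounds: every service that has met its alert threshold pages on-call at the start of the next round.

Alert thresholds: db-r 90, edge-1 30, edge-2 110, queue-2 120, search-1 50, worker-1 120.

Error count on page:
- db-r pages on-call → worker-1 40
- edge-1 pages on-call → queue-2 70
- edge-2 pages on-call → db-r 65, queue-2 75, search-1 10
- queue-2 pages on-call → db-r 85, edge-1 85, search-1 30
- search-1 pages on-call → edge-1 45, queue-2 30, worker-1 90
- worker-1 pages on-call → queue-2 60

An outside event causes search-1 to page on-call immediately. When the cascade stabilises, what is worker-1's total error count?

Round 1 — search-1 pages on-call (initial).
  edge-1: +45 → 45 ≥ 30
  queue-2: +30 → 30 < 120
  worker-1: +90 → 90 < 120
Round 2 — edge-1 pages on-call.
  queue-2: +70 → 100 < 120
No further pages.

90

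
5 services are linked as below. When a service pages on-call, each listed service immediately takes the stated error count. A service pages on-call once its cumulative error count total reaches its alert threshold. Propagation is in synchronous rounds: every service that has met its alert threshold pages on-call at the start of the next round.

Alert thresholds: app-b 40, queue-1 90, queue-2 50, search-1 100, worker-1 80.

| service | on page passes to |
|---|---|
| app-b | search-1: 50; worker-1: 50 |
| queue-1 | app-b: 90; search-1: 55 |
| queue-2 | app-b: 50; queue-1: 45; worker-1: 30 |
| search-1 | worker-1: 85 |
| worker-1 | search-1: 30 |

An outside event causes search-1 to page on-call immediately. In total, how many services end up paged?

2

Round 1 — search-1 pages on-call (initial).
  worker-1: +85 → 85 ≥ 80
Round 2 — worker-1 pages on-call.
No further pages.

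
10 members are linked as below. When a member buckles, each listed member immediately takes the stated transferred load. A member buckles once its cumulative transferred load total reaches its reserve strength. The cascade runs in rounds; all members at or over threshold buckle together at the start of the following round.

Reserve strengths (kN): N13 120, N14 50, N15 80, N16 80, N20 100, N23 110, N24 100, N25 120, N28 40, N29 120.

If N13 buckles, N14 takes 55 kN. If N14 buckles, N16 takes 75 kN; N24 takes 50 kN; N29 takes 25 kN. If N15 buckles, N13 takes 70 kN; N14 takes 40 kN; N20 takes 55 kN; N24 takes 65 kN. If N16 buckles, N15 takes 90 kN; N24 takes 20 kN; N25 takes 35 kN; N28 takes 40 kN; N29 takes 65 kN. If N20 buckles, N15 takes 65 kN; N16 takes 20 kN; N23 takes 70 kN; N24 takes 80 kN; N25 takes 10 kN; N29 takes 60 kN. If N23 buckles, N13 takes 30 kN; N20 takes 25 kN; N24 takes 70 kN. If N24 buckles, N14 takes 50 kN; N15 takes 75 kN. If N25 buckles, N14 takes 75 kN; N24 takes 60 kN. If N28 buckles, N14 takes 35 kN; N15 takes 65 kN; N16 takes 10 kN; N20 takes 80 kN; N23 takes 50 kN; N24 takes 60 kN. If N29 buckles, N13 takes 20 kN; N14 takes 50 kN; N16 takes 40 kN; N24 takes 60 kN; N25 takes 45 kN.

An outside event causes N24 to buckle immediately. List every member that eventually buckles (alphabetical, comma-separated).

Round 1 — N24 buckles (initial).
  N14: +50 → 50 ≥ 50
  N15: +75 → 75 < 80
Round 2 — N14 buckles.
  N16: +75 → 75 < 80
  N29: +25 → 25 < 120
No further bucklings.

N14, N24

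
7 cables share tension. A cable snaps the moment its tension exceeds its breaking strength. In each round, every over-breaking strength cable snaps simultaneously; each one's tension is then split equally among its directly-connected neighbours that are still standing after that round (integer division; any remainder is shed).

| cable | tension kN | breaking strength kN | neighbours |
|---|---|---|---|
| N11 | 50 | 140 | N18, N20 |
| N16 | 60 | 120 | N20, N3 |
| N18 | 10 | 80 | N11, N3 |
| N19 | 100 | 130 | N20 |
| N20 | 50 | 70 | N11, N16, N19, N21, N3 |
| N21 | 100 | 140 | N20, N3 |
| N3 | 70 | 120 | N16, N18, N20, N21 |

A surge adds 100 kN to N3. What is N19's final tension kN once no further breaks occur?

Round 1 — N3 at 170 > 120. N3 snaps.
  N3 sheds 170 kN to N16, N18, N20, N21: 42 each (2 lost).
    N16: 60+42 = 102 ≤ 120
    N18: 10+42 = 52 ≤ 80
    N20: 50+42 = 92 > 70
    N21: 100+42 = 142 > 140
Round 2 — N20, N21 snap.
  N20 sheds 92 kN to N11, N16, N19: 30 each (2 lost).
    N11: 50+30 = 80 ≤ 140
    N16: 102+30 = 132 > 120
    N19: 100+30 = 130 ≤ 130
  N21 sheds 142 kN: no online neighbours, lost.
Round 3 — N16 snaps.
  N16 sheds 132 kN: no online neighbours, lost.
No further breaks.

130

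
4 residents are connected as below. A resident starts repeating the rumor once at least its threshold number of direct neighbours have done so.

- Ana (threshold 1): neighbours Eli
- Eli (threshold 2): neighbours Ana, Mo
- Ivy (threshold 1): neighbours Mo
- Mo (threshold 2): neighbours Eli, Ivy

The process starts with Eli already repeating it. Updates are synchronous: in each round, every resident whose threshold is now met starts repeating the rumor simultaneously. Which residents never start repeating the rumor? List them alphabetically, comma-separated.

Ivy, Mo

Round 1 — Eli starts repeating the rumor (initial).
Round 2 — checking thresholds:
  Ana: 1 of 1 neighbours ≥ 1, starts repeating the rumor.
  Mo: 1 of 2 neighbours < 2, below threshold.
Round 3 — no new spreads; cascade stops.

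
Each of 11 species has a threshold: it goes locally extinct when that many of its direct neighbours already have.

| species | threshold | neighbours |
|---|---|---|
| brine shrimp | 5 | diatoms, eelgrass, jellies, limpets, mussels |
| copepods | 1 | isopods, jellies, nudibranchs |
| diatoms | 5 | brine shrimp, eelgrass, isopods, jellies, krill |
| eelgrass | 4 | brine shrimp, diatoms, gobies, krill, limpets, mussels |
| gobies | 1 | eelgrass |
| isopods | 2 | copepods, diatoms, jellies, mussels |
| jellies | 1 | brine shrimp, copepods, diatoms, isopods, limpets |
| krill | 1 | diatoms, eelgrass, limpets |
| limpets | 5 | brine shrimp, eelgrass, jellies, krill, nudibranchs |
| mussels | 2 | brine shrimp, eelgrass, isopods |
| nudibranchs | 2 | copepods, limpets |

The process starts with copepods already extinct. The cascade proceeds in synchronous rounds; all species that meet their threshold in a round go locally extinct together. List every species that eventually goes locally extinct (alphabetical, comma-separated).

Round 1 — copepods goes locally extinct (initial).
Round 2 — checking thresholds:
  isopods: 1 of 4 neighbours < 2, below threshold.
  jellies: 1 of 5 neighbours ≥ 1, goes locally extinct.
  nudibranchs: 1 of 2 neighbours < 2, below threshold.
Round 3 — checking thresholds:
  brine shrimp: 1 of 5 neighbours < 5, below threshold.
  diatoms: 1 of 5 neighbours < 5, below threshold.
  isopods: 2 of 4 neighbours ≥ 2, goes locally extinct.
  limpets: 1 of 5 neighbours < 5, below threshold.
  nudibranchs: 1 of 2 neighbours < 2, below threshold.
Round 4 — no new extinctions; cascade stops.

copepods, isopods, jellies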